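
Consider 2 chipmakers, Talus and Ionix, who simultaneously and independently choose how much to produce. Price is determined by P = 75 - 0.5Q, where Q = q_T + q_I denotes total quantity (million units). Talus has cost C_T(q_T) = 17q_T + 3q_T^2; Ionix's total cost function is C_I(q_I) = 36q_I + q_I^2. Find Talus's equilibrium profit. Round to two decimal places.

194.04

Talus's profit: π_T = (75 - 0.5Q)q_T - (17q_T + 3q_T²). Setting ∂π_T/∂q_T = 0: 58 - 7q_T - (1/2)(q_I) = 0.
Ionix's profit: π_I = (75 - 0.5Q)q_I - (36q_I + q_I²). Setting ∂π_I/∂q_I = 0: 39 - 3q_I - (1/2)(q_T) = 0.
Rearranging gives the reaction functions q_T = (58 - (1/2)q_I)/7 and q_I = (39 - (1/2)q_T)/3.
Substituting one into the other gives q_T = 618/83 and q_I = 976/83.
Price P = 75 - (1/2)·(1594/83) = 65.3976.
Talus's profit: 65.3976·(618/83) - 17·(618/83) - 3(618/83)² = 194.0389.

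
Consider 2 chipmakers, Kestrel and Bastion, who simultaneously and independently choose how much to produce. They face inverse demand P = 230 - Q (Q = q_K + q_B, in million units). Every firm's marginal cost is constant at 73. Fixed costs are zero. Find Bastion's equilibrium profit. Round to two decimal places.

2738.78

Each firm earns π_i = (230 - Q)q_i - 73q_i.
Setting ∂π_i/∂q_i = 0 with rivals' quantities fixed: 157 - 2q_i - q_j = 0.
By symmetry each firm produces the same amount; substituting q_j = q_i yields q_i = 157/3.
Price P = 230 - 314/3 = 376/3.
Bastion's profit: (376/3 - 73)·(157/3) = 2738.7778.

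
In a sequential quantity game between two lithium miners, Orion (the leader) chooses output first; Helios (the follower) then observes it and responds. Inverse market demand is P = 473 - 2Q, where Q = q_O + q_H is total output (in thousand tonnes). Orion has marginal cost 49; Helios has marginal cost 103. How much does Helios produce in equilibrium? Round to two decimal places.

32.75

The follower Helios best-responds to any q_O: π_H = (473 - 2Q)q_H - 103q_H.
Setting the follower's marginal profit to zero, 370 - 2q_O - 4q_H = 0, i.e. q_H = (370 - 2q_O)/4.
The leader anticipates this reaction. Substituting into P = 473 - 2Q gives P = 288 - q_O, so π_O = (288 - q_O)q_O - 49q_O.
The leader's first-order condition 239 - 2q_O = 0 yields q_O = 239/2.
Then q_H = (370 - 2·(239/2))/4 = 131/4.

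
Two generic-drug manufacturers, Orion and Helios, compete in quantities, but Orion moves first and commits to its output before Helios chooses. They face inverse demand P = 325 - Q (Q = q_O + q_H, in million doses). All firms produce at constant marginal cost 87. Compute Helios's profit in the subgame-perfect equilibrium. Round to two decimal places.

3540.25

Solve by backward induction. Given q_O, the follower Helios maximises π_H = (325 - q_O - q_H)q_H - 87q_H.
∂π_H/∂q_H = 238 - q_O - 2q_H = 0 gives the reaction function q_H = (238 - q_O)/2.
The leader anticipates this reaction. Substituting into P = 325 - Q gives P = 206 - (1/2)q_O, so π_O = (206 - (1/2)q_O)q_O - 87q_O.
Maximising: ∂π_O/∂q_O = 119 - q_O = 0, giving q_O = 119.
Then q_H = (238 - 119)/2 = 119/2.
Price P = 325 - 357/2 = 293/2.
Helios's profit: (293/2 - 87)·(119/2) = 3540.2500.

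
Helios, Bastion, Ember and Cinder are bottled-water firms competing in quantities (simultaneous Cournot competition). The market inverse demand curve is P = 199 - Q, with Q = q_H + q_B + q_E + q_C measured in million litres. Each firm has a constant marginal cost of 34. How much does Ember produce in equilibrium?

33

A representative firm's profit is π_i = q_i(199 - Q) - 34q_i.
Setting ∂π_i/∂q_i = 0 with rivals' quantities fixed: 165 - 2q_i - Σ_{j≠i} q_j = 0.
By symmetry each firm produces the same amount; substituting Σ_{j≠i} q_j = 3q_i yields q_i = 165/5 = 33.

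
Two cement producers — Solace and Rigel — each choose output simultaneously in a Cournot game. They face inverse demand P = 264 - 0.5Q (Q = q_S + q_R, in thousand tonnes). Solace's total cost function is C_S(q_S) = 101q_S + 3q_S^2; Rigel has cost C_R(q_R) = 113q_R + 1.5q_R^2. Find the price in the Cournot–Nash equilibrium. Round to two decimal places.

236.04

Solace's profit: π_S = (264 - 0.5Q)q_S - (101q_S + 3q_S²). Setting ∂π_S/∂q_S = 0: 163 - 7q_S - (1/2)(q_R) = 0.
Rigel's profit: π_R = (264 - 0.5Q)q_R - (113q_R + (3/2)q_R²). Setting ∂π_R/∂q_R = 0: 151 - 4q_R - (1/2)(q_S) = 0.
Best responses: q_S = (163 - (1/2)q_R)/7, q_R = (151 - (1/2)q_S)/4.
Substituting one into the other gives q_S = 20.7748 and q_R = 35.1532.
Total output Q = 55.9279, so price P = 264 - (1/2)·55.9279 = 236.0360.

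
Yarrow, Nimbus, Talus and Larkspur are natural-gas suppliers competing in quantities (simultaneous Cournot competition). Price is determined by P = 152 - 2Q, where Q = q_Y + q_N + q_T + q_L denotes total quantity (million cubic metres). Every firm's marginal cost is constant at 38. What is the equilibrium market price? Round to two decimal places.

60.80

A representative firm's profit is π_i = q_i(152 - 2Q) - 38q_i.
First-order condition (treating rivals' output as given): 114 - 4q_i - 2·Σ_{j≠i} q_j = 0.
With identical firms every q_j equals q_i, so Σ_{j≠i} q_j = 3q_i and 114 = 10q_i, giving q_i = 57/5.
Total output Q = 228/5, so price P = 152 - 2·(228/5) = 304/5.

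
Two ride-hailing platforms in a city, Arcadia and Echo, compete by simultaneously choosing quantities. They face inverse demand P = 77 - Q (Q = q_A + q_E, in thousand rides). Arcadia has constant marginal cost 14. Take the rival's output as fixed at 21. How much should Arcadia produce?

21

With the rival's output fixed at 21, Arcadia's profit is π_A = (77 - 21 - q_A)q_A - (14q_A) = (56 - q_A)q_A - (14q_A).
∂π_A/∂q_A = 42 - 2q_A = 0, so q_A = 21.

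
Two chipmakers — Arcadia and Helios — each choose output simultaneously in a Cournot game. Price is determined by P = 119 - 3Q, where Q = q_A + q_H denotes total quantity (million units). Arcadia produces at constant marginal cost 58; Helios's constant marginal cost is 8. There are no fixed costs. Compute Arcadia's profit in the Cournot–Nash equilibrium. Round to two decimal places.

4.48

Arcadia's profit: π_A = (119 - 3Q)q_A - (58q_A). Setting ∂π_A/∂q_A = 0: 61 - 6q_A - 3(q_H) = 0.
Helios's profit: π_H = (119 - 3Q)q_H - (8q_H). Setting ∂π_H/∂q_H = 0: 111 - 6q_H - 3(q_A) = 0.
Best responses: q_A = (61 - 3q_H)/6, q_H = (111 - 3q_A)/6.
Substituting one into the other gives q_A = 11/9 and q_H = 161/9.
Price P = 119 - 3·(172/9) = 185/3.
Arcadia's profit: (185/3 - 58)·(11/9) = 121/27.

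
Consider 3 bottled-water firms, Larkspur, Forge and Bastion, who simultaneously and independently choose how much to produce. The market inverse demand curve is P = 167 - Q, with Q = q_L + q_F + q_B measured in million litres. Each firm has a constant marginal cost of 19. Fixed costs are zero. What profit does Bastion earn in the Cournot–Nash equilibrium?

1369

A representative firm's profit is π_i = q_i(167 - Q) - 19q_i.
Setting ∂π_i/∂q_i = 0 with rivals' quantities fixed: 148 - 2q_i - Σ_{j≠i} q_j = 0.
By symmetry each firm produces the same amount; substituting Σ_{j≠i} q_j = 2q_i yields q_i = 148/4 = 37.
Price P = 167 - 111 = 56.
Bastion's profit: (56 - 19)·37 = 1369.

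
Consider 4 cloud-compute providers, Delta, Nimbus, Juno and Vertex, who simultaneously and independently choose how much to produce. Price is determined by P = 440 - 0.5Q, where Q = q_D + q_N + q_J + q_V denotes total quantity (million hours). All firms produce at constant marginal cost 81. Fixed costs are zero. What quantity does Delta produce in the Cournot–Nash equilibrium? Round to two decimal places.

143.60

Each firm earns π_i = (440 - 0.5Q)q_i - 81q_i.
Setting ∂π_i/∂q_i = 0 with rivals' quantities fixed: 359 - q_i - (1/2)·Σ_{j≠i} q_j = 0.
With identical firms every q_j equals q_i, so Σ_{j≠i} q_j = 3q_i and 359 = (5/2)q_i, giving q_i = 718/5.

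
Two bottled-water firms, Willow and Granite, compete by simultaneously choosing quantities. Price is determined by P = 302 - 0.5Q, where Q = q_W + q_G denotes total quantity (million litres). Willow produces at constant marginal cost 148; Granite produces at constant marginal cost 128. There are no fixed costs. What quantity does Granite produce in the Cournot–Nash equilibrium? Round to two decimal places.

129.33

Willow's profit: π_W = (302 - 0.5Q)q_W - (148q_W). Setting ∂π_W/∂q_W = 0: 154 - q_W - (1/2)(q_G) = 0.
Granite's profit: π_G = (302 - 0.5Q)q_G - (128q_G). Setting ∂π_G/∂q_G = 0: 174 - q_G - (1/2)(q_W) = 0.
So q_W = (154 - (1/2)q_G) and q_G = (174 - (1/2)q_W).
Substituting one into the other gives q_W = 268/3 and q_G = 388/3.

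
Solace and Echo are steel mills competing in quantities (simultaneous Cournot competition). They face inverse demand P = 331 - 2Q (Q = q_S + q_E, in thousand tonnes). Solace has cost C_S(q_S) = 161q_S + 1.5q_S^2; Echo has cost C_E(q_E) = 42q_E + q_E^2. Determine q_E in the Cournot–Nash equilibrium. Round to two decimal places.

44.29

Solace's profit: π_S = (331 - 2Q)q_S - (161q_S + (3/2)q_S²). Setting ∂π_S/∂q_S = 0: 170 - 7q_S - 2(q_E) = 0.
Echo's profit: π_E = (331 - 2Q)q_E - (42q_E + q_E²). Setting ∂π_E/∂q_E = 0: 289 - 6q_E - 2(q_S) = 0.
Best responses: q_S = (170 - 2q_E)/7, q_E = (289 - 2q_S)/6.
Solving the pair: q_S = 221/19, q_E = 1683/38.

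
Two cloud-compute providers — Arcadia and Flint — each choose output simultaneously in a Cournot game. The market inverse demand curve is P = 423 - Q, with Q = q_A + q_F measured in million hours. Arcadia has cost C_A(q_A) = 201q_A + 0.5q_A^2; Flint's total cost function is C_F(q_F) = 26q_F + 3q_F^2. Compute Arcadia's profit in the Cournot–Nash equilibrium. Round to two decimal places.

Arcadia's profit: π_A = (423 - Q)q_A - (201q_A + (1/2)q_A²). Setting ∂π_A/∂q_A = 0: 222 - 3q_A - (q_F) = 0.
Flint's first-order condition: 397 - 8q_F - (q_A) = 0.
Rearranging gives the reaction functions q_A = (222 - q_F)/3 and q_F = (397 - q_A)/8.
Substituting one into the other gives q_A = 1379/23 and q_F = 969/23.
Price P = 423 - 102.0870 = 320.9130.
Arcadia's profit: 320.9130·(1379/23) - 201·(1379/23) - (1/2)(1379/23)² = 5392.1767.

5392.18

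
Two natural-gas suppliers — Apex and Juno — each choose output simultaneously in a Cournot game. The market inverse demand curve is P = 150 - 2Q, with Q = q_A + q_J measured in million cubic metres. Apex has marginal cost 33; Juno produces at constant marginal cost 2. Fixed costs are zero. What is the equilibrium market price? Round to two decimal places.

Apex's profit: π_A = (150 - 2Q)q_A - (33q_A). Setting ∂π_A/∂q_A = 0: 117 - 4q_A - 2(q_J) = 0.
Juno's profit: π_J = (150 - 2Q)q_J - (2q_J). Setting ∂π_J/∂q_J = 0: 148 - 4q_J - 2(q_A) = 0.
So q_A = (117 - 2q_J)/4 and q_J = (148 - 2q_A)/4.
Solving the pair: q_A = 43/3, q_J = 179/6.
Total output Q = 265/6, so price P = 150 - 2·(265/6) = 185/3.

61.67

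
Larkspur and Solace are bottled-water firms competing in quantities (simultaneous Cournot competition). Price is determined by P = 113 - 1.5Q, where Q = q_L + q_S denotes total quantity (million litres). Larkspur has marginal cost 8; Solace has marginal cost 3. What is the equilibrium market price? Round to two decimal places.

Larkspur's profit: π_L = (113 - 1.5Q)q_L - (8q_L). Setting ∂π_L/∂q_L = 0: 105 - 3q_L - (3/2)(q_S) = 0.
Solace's profit: π_S = (113 - 1.5Q)q_S - (3q_S). Setting ∂π_S/∂q_S = 0: 110 - 3q_S - (3/2)(q_L) = 0.
So q_L = (105 - (3/2)q_S)/3 and q_S = (110 - (3/2)q_L)/3.
Solving the pair: q_L = 200/9, q_S = 230/9.
Total output Q = 430/9, so price P = 113 - (3/2)·(430/9) = 124/3.

41.33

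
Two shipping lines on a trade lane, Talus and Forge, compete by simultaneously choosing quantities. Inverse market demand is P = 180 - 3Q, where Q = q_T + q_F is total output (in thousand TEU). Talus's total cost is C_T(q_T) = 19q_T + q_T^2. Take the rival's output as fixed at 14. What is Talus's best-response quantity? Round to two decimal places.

14.88

With the rival's output fixed at 14, Talus's profit is π_T = (180 - 3·14 - 3q_T)q_T - (19q_T + q_T²) = (138 - 3q_T)q_T - (19q_T + q_T²).
∂π_T/∂q_T = 119 - 8q_T = 0, so q_T = 119/8.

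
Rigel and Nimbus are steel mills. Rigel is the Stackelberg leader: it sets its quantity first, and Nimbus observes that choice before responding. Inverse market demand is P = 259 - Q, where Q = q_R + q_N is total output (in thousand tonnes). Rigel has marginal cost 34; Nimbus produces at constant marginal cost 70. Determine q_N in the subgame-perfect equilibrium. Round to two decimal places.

Solve by backward induction. Given q_R, the follower Nimbus maximises π_N = (259 - q_R - q_N)q_N - 70q_N.
Setting the follower's marginal profit to zero, 189 - q_R - 2q_N = 0, i.e. q_N = (189 - q_R)/2.
Rigel substitutes q_N(q_R) into its own profit: π_R = q_R(259 - q_R - (189 - q_R)/2) - 34q_R = (329/2 - (1/2)q_R)q_R - 34q_R.
Maximising: ∂π_R/∂q_R = 261/2 - q_R = 0, giving q_R = 261/2.
Then q_N = (189 - 261/2)/2 = 117/4.

29.25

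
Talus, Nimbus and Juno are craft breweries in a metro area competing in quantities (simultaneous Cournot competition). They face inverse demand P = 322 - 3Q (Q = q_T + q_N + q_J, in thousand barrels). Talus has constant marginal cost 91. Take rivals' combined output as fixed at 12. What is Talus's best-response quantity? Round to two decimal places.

With rivals' combined output fixed at 12, Talus's profit is π_T = (322 - 3·12 - 3q_T)q_T - (91q_T) = (286 - 3q_T)q_T - (91q_T).
∂π_T/∂q_T = 195 - 6q_T = 0, so q_T = 65/2.

32.50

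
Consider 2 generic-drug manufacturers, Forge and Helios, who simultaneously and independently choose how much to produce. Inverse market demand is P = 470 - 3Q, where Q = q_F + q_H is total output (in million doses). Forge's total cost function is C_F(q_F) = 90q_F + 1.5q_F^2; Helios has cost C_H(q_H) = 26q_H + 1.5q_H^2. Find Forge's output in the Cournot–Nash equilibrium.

Forge's profit: π_F = (470 - 3Q)q_F - (90q_F + (3/2)q_F²). Setting ∂π_F/∂q_F = 0: 380 - 9q_F - 3(q_H) = 0.
Helios's profit: π_H = (470 - 3Q)q_H - (26q_H + (3/2)q_H²). Setting ∂π_H/∂q_H = 0: 444 - 9q_H - 3(q_F) = 0.
Best responses: q_F = (380 - 3q_H)/9, q_H = (444 - 3q_F)/9.
Solving the pair: q_F = 29, q_H = 119/3.

29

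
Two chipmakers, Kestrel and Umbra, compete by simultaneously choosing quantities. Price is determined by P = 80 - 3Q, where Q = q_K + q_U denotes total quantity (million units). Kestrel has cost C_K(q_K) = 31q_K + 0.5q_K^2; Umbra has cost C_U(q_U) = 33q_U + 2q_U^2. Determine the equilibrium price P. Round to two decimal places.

53.89

Kestrel's profit: π_K = (80 - 3Q)q_K - (31q_K + (1/2)q_K²). Setting ∂π_K/∂q_K = 0: 49 - 7q_K - 3(q_U) = 0.
Umbra's first-order condition: 47 - 10q_U - 3(q_K) = 0.
Rearranging gives the reaction functions q_K = (49 - 3q_U)/7 and q_U = (47 - 3q_K)/10.
Substituting one into the other gives q_K = 349/61 and q_U = 182/61.
Total output Q = 531/61, so price P = 80 - 3·(531/61) = 53.8852.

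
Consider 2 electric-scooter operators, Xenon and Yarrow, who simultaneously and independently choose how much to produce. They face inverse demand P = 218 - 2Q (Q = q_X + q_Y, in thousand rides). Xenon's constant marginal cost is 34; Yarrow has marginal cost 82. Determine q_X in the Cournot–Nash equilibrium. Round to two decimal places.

38.67

Xenon's profit: π_X = (218 - 2Q)q_X - (34q_X). Setting ∂π_X/∂q_X = 0: 184 - 4q_X - 2(q_Y) = 0.
Yarrow's first-order condition: 136 - 4q_Y - 2(q_X) = 0.
Best responses: q_X = (184 - 2q_Y)/4, q_Y = (136 - 2q_X)/4.
Solving the pair: q_X = 116/3, q_Y = 44/3.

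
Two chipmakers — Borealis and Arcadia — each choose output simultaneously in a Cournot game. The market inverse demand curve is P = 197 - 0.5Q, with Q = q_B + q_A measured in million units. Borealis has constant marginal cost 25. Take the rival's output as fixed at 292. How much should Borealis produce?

With the rival's output fixed at 292, Borealis's profit is π_B = (197 - (1/2)·292 - (1/2)q_B)q_B - (25q_B) = (51 - (1/2)q_B)q_B - (25q_B).
∂π_B/∂q_B = 26 - q_B = 0, so q_B = 26.

26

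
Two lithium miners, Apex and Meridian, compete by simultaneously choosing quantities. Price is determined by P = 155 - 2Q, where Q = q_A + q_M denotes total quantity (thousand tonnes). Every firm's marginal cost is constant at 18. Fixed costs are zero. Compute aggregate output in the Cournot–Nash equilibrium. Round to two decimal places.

45.67

Each firm earns π_i = (155 - 2Q)q_i - 18q_i.
First-order condition (treating rivals' output as given): 137 - 4q_i - 2q_j = 0.
By symmetry each firm produces the same amount; substituting q_j = q_i yields q_i = 137/6.
Total output Q = 137/6 + 137/6 = 137/3.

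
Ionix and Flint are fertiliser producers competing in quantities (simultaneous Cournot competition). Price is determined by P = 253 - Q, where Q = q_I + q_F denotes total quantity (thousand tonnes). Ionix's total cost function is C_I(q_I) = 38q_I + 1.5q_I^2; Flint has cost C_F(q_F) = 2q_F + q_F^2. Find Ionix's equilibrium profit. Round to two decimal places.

2568.43

Ionix's profit: π_I = (253 - Q)q_I - (38q_I + (3/2)q_I²). Setting ∂π_I/∂q_I = 0: 215 - 5q_I - (q_F) = 0.
Flint's first-order condition: 251 - 4q_F - (q_I) = 0.
Rearranging gives the reaction functions q_I = (215 - q_F)/5 and q_F = (251 - q_I)/4.
Substituting one into the other gives q_I = 609/19 and q_F = 1040/19.
Price P = 253 - 1649/19 = 166.2105.
Ionix's profit: 166.2105·(609/19) - 38·(609/19) - (3/2)(609/19)² = 2568.4280.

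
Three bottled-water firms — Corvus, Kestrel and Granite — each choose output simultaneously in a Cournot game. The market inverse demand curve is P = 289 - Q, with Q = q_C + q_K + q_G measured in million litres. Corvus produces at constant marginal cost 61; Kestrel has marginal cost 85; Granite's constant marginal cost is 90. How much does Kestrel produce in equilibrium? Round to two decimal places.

46.25

Corvus's profit: π_C = (289 - Q)q_C - (61q_C). Setting ∂π_C/∂q_C = 0: 228 - 2q_C - (q_K + q_G) = 0.
Kestrel's profit: π_K = (289 - Q)q_K - (85q_K). Setting ∂π_K/∂q_K = 0: 204 - 2q_K - (q_C + q_G) = 0.
Granite's profit: π_G = (289 - Q)q_G - (90q_G). Setting ∂π_G/∂q_G = 0: 199 - 2q_G - (q_C + q_K) = 0.
Summing all 3 equations gives 631 − 4Q = 0, hence Q = 631/4.
Back-substituting: q_C = (228 − 631/4) = 281/4, q_K = (204 − 631/4) = 185/4, q_G = (199 − 631/4) = 165/4.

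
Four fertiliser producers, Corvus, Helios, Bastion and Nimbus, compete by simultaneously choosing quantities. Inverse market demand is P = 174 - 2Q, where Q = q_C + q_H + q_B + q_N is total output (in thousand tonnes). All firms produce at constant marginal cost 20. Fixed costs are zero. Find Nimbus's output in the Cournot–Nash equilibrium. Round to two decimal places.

Each firm earns π_i = (174 - 2Q)q_i - 20q_i.
First-order condition (treating rivals' output as given): 154 - 4q_i - 2·Σ_{j≠i} q_j = 0.
By symmetry each firm produces the same amount; substituting Σ_{j≠i} q_j = 3q_i yields q_i = 154/10 = 77/5.

15.40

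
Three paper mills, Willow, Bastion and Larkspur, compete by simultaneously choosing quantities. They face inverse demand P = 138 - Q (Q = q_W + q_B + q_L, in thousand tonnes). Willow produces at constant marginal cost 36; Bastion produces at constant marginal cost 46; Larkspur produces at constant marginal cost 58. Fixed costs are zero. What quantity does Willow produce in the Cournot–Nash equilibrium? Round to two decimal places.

33.50

Willow's profit: π_W = (138 - Q)q_W - (36q_W). Setting ∂π_W/∂q_W = 0: 102 - 2q_W - (q_B + q_L) = 0.
Bastion's first-order condition: 92 - 2q_B - (q_W + q_L) = 0.
Larkspur's first-order condition: 80 - 2q_L - (q_W + q_B) = 0.
Adding the 3 conditions: 274 − 2Q − 2Q = 0, i.e. Q = 137/2.
Back-substituting: q_W = (102 − 137/2) = 67/2, q_B = (92 − 137/2) = 47/2, q_L = (80 − 137/2) = 23/2.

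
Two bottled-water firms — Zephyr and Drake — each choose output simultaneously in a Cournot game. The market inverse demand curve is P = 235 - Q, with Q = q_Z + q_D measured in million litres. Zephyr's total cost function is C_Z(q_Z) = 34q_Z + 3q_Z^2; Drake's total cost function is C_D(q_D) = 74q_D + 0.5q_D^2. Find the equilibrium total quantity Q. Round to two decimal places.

66.48

Zephyr's profit: π_Z = (235 - Q)q_Z - (34q_Z + 3q_Z²). Setting ∂π_Z/∂q_Z = 0: 201 - 8q_Z - (q_D) = 0.
Drake's profit: π_D = (235 - Q)q_D - (74q_D + (1/2)q_D²). Setting ∂π_D/∂q_D = 0: 161 - 3q_D - (q_Z) = 0.
So q_Z = (201 - q_D)/8 and q_D = (161 - q_Z)/3.
Solving the pair: q_Z = 442/23, q_D = 1087/23.
Total output Q = 442/23 + 1087/23 = 1529/23.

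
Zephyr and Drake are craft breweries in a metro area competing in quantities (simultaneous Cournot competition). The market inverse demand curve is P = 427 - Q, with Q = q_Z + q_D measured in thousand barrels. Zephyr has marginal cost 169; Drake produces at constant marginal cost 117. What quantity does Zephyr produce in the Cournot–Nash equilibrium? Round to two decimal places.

68.67

Zephyr's profit: π_Z = (427 - Q)q_Z - (169q_Z). Setting ∂π_Z/∂q_Z = 0: 258 - 2q_Z - (q_D) = 0.
Drake's first-order condition: 310 - 2q_D - (q_Z) = 0.
So q_Z = (258 - q_D)/2 and q_D = (310 - q_Z)/2.
Solving the pair: q_Z = 206/3, q_D = 362/3.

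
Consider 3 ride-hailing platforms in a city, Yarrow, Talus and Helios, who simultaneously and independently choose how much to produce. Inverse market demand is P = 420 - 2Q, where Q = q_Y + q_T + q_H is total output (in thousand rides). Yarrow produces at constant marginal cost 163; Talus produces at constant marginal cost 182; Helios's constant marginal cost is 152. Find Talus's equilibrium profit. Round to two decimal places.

Yarrow's profit: π_Y = (420 - 2Q)q_Y - (163q_Y). Setting ∂π_Y/∂q_Y = 0: 257 - 4q_Y - 2(q_T + q_H) = 0.
Talus's first-order condition: 238 - 4q_T - 2(q_Y + q_H) = 0.
Helios's profit: π_H = (420 - 2Q)q_H - (152q_H). Setting ∂π_H/∂q_H = 0: 268 - 4q_H - 2(q_Y + q_T) = 0.
Adding the 3 first-order conditions: 763 − 8Q = 0, so Q = 763/8.
Back-substituting: q_Y = (257 − 763/4)/2 = 265/8, q_T = (238 − 763/4)/2 = 189/8, q_H = (268 − 763/4)/2 = 309/8.
Price P = 420 - 2·(763/8) = 917/4.
Talus's profit: (917/4 - 182)·(189/8) = 1116.2813.

1116.28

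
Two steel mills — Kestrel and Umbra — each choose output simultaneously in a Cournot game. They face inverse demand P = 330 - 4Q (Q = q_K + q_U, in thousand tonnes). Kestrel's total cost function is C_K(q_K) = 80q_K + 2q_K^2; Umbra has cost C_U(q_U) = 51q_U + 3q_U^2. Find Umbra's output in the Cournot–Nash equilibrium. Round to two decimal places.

15.45

Kestrel's profit: π_K = (330 - 4Q)q_K - (80q_K + 2q_K²). Setting ∂π_K/∂q_K = 0: 250 - 12q_K - 4(q_U) = 0.
Umbra's profit: π_U = (330 - 4Q)q_U - (51q_U + 3q_U²). Setting ∂π_U/∂q_U = 0: 279 - 14q_U - 4(q_K) = 0.
So q_K = (250 - 4q_U)/12 and q_U = (279 - 4q_K)/14.
Solving the pair: q_K = 298/19, q_U = 587/38.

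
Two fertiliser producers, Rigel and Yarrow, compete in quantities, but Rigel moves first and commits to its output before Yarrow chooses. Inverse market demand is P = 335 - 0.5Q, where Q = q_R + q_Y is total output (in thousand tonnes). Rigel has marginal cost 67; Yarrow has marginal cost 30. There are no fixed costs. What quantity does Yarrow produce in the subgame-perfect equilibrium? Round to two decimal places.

189.50

Solve by backward induction. Given q_R, the follower Yarrow maximises π_Y = (335 - (1/2)q_R - (1/2)q_Y)q_Y - 30q_Y.
Setting the follower's marginal profit to zero, 305 - (1/2)q_R - q_Y = 0, i.e. q_Y = (305 - (1/2)q_R).
Rigel substitutes q_Y(q_R) into its own profit: π_R = q_R(335 - (1/2)q_R - (305 - (1/2)q_R)/2) - 67q_R = (365/2 - (1/4)q_R)q_R - 67q_R.
Maximising: ∂π_R/∂q_R = 231/2 - (1/2)q_R = 0, giving q_R = 231.
Then q_Y = (305 - (1/2)·231) = 379/2.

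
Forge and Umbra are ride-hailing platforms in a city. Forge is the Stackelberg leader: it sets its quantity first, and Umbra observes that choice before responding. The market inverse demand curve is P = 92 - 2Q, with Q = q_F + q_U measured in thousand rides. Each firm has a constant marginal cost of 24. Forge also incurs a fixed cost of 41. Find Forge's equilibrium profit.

248

Solve by backward induction. Given q_F, the follower Umbra maximises π_U = (92 - 2q_F - 2q_U)q_U - 24q_U.
Setting the follower's marginal profit to zero, 68 - 2q_F - 4q_U = 0, i.e. q_U = (68 - 2q_F)/4.
The leader anticipates this reaction. Substituting into P = 92 - 2Q gives P = 58 - q_F, so π_F = (58 - q_F)q_F - 24q_F.
Leader FOC: 34 - 2q_F = 0, so q_F = 17.
Then q_U = (68 - 2·17)/4 = 17/2.
Price P = 92 - 2·(51/2) = 41.
Forge's profit: (41 - 24)·17 - 41 = 248.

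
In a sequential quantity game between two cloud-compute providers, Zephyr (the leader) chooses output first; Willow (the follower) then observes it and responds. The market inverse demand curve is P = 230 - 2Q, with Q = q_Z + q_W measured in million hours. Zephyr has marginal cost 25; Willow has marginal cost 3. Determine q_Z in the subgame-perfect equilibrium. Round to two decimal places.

45.75

The follower Willow best-responds to any q_Z: π_W = (230 - 2Q)q_W - 3q_W.
Setting the follower's marginal profit to zero, 227 - 2q_Z - 4q_W = 0, i.e. q_W = (227 - 2q_Z)/4.
The leader anticipates this reaction. Substituting into P = 230 - 2Q gives P = 233/2 - q_Z, so π_Z = (233/2 - q_Z)q_Z - 25q_Z.
Leader FOC: 183/2 - 2q_Z = 0, so q_Z = 183/4.
Then q_W = (227 - 2·(183/4))/4 = 271/8.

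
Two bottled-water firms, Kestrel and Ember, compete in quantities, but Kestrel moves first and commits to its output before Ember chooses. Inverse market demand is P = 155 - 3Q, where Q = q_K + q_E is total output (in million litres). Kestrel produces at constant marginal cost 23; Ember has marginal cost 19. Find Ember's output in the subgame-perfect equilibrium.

12

Solve by backward induction. Given q_K, the follower Ember maximises π_E = (155 - 3q_K - 3q_E)q_E - 19q_E.
∂π_E/∂q_E = 136 - 3q_K - 6q_E = 0 gives the reaction function q_E = (136 - 3q_K)/6.
Kestrel substitutes q_E(q_K) into its own profit: π_K = q_K(155 - 3q_K - (136 - 3q_K)/2) - 23q_K = (87 - (3/2)q_K)q_K - 23q_K.
Leader FOC: 64 - 3q_K = 0, so q_K = 64/3.
Then q_E = (136 - 3·(64/3))/6 = 12.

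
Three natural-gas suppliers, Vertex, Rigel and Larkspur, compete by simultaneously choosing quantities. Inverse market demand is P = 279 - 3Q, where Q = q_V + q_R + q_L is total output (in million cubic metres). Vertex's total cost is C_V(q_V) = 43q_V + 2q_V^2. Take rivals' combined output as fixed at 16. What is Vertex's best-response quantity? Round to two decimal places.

18.80

With rivals' combined output fixed at 16, Vertex's profit is π_V = (279 - 3·16 - 3q_V)q_V - (43q_V + 2q_V²) = (231 - 3q_V)q_V - (43q_V + 2q_V²).
∂π_V/∂q_V = 188 - 10q_V = 0, so q_V = 94/5.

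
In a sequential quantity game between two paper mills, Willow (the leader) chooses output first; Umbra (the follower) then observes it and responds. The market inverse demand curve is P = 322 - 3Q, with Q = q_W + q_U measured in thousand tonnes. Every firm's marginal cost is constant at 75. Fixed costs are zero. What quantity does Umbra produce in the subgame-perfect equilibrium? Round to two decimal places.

The follower Umbra best-responds to any q_W: π_U = (322 - 3Q)q_U - 75q_U.
Follower FOC: 247 - 3q_W - 6q_U = 0, so q_U(q_W) = (247 - 3q_W)/6.
Willow substitutes q_U(q_W) into its own profit: π_W = q_W(322 - 3q_W - (247 - 3q_W)/2) - 75q_W = (397/2 - (3/2)q_W)q_W - 75q_W.
Maximising: ∂π_W/∂q_W = 247/2 - 3q_W = 0, giving q_W = 247/6.
Then q_U = (247 - 3·(247/6))/6 = 247/12.

20.58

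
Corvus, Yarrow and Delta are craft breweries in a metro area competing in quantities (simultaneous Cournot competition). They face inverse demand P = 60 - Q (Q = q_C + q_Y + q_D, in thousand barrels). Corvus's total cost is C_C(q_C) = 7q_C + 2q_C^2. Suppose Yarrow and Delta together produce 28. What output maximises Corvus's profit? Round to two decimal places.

4.17

With rivals' combined output fixed at 28, Corvus's profit is π_C = (60 - 28 - q_C)q_C - (7q_C + 2q_C²) = (32 - q_C)q_C - (7q_C + 2q_C²).
∂π_C/∂q_C = 25 - 6q_C = 0, so q_C = 25/6.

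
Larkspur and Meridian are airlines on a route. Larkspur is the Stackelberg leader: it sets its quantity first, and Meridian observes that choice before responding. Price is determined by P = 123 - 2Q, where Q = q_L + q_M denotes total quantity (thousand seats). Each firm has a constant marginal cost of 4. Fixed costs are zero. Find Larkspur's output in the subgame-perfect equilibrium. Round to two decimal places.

29.75

The follower Meridian best-responds to any q_L: π_M = (123 - 2Q)q_M - 4q_M.
Setting the follower's marginal profit to zero, 119 - 2q_L - 4q_M = 0, i.e. q_M = (119 - 2q_L)/4.
The leader anticipates this reaction. Substituting into P = 123 - 2Q gives P = 127/2 - q_L, so π_L = (127/2 - q_L)q_L - 4q_L.
Maximising: ∂π_L/∂q_L = 119/2 - 2q_L = 0, giving q_L = 119/4.
Then q_M = (119 - 2·(119/4))/4 = 119/8.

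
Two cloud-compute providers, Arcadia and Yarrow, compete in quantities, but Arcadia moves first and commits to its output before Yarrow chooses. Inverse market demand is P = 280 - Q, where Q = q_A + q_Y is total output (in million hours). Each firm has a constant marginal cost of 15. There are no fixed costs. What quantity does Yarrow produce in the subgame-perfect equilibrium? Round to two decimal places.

66.25

The follower Yarrow best-responds to any q_A: π_Y = (280 - Q)q_Y - 15q_Y.
Setting the follower's marginal profit to zero, 265 - q_A - 2q_Y = 0, i.e. q_Y = (265 - q_A)/2.
The leader anticipates this reaction. Substituting into P = 280 - Q gives P = 295/2 - (1/2)q_A, so π_A = (295/2 - (1/2)q_A)q_A - 15q_A.
Maximising: ∂π_A/∂q_A = 265/2 - q_A = 0, giving q_A = 265/2.
Then q_Y = (265 - 265/2)/2 = 265/4.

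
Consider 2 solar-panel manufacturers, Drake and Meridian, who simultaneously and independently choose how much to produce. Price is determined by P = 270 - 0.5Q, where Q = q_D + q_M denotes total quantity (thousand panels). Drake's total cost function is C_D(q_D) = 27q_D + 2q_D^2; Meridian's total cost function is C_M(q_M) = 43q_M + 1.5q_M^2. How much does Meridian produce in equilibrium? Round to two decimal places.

51.32

Drake's profit: π_D = (270 - 0.5Q)q_D - (27q_D + 2q_D²). Setting ∂π_D/∂q_D = 0: 243 - 5q_D - (1/2)(q_M) = 0.
Meridian's first-order condition: 227 - 4q_M - (1/2)(q_D) = 0.
So q_D = (243 - (1/2)q_M)/5 and q_M = (227 - (1/2)q_D)/4.
Solving the pair: q_D = 43.4684, q_M = 51.3165.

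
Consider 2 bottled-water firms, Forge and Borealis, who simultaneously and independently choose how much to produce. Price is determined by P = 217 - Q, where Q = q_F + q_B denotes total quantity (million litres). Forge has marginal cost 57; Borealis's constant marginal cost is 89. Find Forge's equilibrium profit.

4096

Forge's profit: π_F = (217 - Q)q_F - (57q_F). Setting ∂π_F/∂q_F = 0: 160 - 2q_F - (q_B) = 0.
Borealis's profit: π_B = (217 - Q)q_B - (89q_B). Setting ∂π_B/∂q_B = 0: 128 - 2q_B - (q_F) = 0.
Rearranging gives the reaction functions q_F = (160 - q_B)/2 and q_B = (128 - q_F)/2.
Substituting one into the other gives q_F = 64 and q_B = 32.
Price P = 217 - 96 = 121.
Forge's profit: (121 - 57)·64 = 4096.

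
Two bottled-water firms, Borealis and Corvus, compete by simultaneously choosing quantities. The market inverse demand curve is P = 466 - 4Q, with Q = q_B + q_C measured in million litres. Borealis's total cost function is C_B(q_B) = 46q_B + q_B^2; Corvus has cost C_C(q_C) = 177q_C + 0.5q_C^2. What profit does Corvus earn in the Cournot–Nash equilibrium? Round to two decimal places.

1203.15

Borealis's profit: π_B = (466 - 4Q)q_B - (46q_B + q_B²). Setting ∂π_B/∂q_B = 0: 420 - 10q_B - 4(q_C) = 0.
Corvus's first-order condition: 289 - 9q_C - 4(q_B) = 0.
Best responses: q_B = (420 - 4q_C)/10, q_C = (289 - 4q_B)/9.
Solving the pair: q_B = 1312/37, q_C = 605/37.
Price P = 466 - 4·(1917/37) = 258.7568.
Corvus's profit: 258.7568·(605/37) - 177·(605/37) - (1/2)(605/37)² = 1203.1501.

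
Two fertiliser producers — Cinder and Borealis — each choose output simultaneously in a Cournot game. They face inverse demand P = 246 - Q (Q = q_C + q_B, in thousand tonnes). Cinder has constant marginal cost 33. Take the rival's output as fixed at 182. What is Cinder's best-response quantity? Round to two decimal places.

15.50

With the rival's output fixed at 182, Cinder's profit is π_C = (246 - 182 - q_C)q_C - (33q_C) = (64 - q_C)q_C - (33q_C).
∂π_C/∂q_C = 31 - 2q_C = 0, so q_C = 31/2.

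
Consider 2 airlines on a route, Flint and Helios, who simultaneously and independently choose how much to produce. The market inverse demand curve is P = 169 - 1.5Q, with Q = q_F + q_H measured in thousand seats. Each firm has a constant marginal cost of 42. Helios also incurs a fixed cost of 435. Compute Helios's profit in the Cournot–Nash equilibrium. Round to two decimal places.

759.74

A representative firm's profit is π_i = q_i(169 - 1.5Q) - 42q_i.
Setting ∂π_i/∂q_i = 0 with rivals' quantities fixed: 127 - 3q_i - (3/2)q_j = 0.
By symmetry each firm produces the same amount; substituting q_j = q_i yields q_i = 127/(9/2) = 254/9.
Price P = 169 - (3/2)·(508/9) = 253/3.
Helios's profit: (253/3 - 42)·(254/9) - 435 = 759.7407.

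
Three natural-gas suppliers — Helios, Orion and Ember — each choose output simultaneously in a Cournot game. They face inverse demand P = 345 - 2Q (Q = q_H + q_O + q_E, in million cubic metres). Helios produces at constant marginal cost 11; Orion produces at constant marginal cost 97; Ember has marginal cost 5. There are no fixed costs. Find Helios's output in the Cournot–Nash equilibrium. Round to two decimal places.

51.75

Helios's profit: π_H = (345 - 2Q)q_H - (11q_H). Setting ∂π_H/∂q_H = 0: 334 - 4q_H - 2(q_O + q_E) = 0.
Orion's profit: π_O = (345 - 2Q)q_O - (97q_O). Setting ∂π_O/∂q_O = 0: 248 - 4q_O - 2(q_H + q_E) = 0.
Ember's profit: π_E = (345 - 2Q)q_E - (5q_E). Setting ∂π_E/∂q_E = 0: 340 - 4q_E - 2(q_H + q_O) = 0.
Adding the 3 conditions: 922 − 4Q − 4Q = 0, i.e. Q = 461/4.
Back-substituting: q_H = (334 − 461/2)/2 = 207/4, q_O = (248 − 461/2)/2 = 35/4, q_E = (340 − 461/2)/2 = 219/4.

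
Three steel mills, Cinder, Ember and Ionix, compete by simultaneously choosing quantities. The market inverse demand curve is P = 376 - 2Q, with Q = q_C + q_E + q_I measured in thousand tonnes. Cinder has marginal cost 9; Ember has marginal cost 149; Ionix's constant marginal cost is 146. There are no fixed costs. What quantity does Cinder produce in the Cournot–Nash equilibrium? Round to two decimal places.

80.50

Cinder's profit: π_C = (376 - 2Q)q_C - (9q_C). Setting ∂π_C/∂q_C = 0: 367 - 4q_C - 2(q_E + q_I) = 0.
Ember's first-order condition: 227 - 4q_E - 2(q_C + q_I) = 0.
Ionix's profit: π_I = (376 - 2Q)q_I - (146q_I). Setting ∂π_I/∂q_I = 0: 230 - 4q_I - 2(q_C + q_E) = 0.
Adding the 3 first-order conditions: 824 − 8Q = 0, so Q = 103.
Back-substituting: q_C = (367 − 206)/2 = 161/2, q_E = (227 − 206)/2 = 21/2, q_I = (230 − 206)/2 = 12.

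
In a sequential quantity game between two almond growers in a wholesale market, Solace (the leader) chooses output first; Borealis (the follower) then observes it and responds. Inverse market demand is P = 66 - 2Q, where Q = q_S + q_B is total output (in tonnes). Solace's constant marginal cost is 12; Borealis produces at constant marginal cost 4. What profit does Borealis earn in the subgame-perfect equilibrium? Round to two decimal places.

The follower Borealis best-responds to any q_S: π_B = (66 - 2Q)q_B - 4q_B.
Follower FOC: 62 - 2q_S - 4q_B = 0, so q_B(q_S) = (62 - 2q_S)/4.
The leader anticipates this reaction. Substituting into P = 66 - 2Q gives P = 35 - q_S, so π_S = (35 - q_S)q_S - 12q_S.
Maximising: ∂π_S/∂q_S = 23 - 2q_S = 0, giving q_S = 23/2.
Then q_B = (62 - 2·(23/2))/4 = 39/4.
Price P = 66 - 2·(85/4) = 47/2.
Borealis's profit: (47/2 - 4)·(39/4) = 1521/8.

190.13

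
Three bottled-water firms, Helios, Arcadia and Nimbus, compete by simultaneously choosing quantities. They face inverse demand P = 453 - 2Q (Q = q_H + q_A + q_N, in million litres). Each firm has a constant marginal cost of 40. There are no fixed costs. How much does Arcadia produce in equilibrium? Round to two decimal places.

51.63

A representative firm's profit is π_i = q_i(453 - 2Q) - 40q_i.
Setting ∂π_i/∂q_i = 0 with rivals' quantities fixed: 413 - 4q_i - 2·Σ_{j≠i} q_j = 0.
By symmetry each firm produces the same amount; substituting Σ_{j≠i} q_j = 2q_i yields q_i = 413/8.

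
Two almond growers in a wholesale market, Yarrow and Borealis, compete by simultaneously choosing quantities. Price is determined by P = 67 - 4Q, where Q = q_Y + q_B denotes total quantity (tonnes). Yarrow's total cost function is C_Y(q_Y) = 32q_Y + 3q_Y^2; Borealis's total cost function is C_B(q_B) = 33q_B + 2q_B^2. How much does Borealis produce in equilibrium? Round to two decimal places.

2.21

Yarrow's profit: π_Y = (67 - 4Q)q_Y - (32q_Y + 3q_Y²). Setting ∂π_Y/∂q_Y = 0: 35 - 14q_Y - 4(q_B) = 0.
Borealis's profit: π_B = (67 - 4Q)q_B - (33q_B + 2q_B²). Setting ∂π_B/∂q_B = 0: 34 - 12q_B - 4(q_Y) = 0.
Rearranging gives the reaction functions q_Y = (35 - 4q_B)/14 and q_B = (34 - 4q_Y)/12.
Solving the pair: q_Y = 71/38, q_B = 42/19.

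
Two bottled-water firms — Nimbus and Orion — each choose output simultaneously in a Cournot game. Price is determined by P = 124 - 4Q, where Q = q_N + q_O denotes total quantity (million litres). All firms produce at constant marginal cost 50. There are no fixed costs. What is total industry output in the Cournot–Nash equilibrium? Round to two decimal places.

12.33

A representative firm's profit is π_i = q_i(124 - 4Q) - 50q_i.
Setting ∂π_i/∂q_i = 0 with rivals' quantities fixed: 74 - 8q_i - 4q_j = 0.
With identical firms every q_j equals q_i, so q_j = q_i and 74 = 12q_i, giving q_i = 37/6.
Total output Q = 37/6 + 37/6 = 37/3.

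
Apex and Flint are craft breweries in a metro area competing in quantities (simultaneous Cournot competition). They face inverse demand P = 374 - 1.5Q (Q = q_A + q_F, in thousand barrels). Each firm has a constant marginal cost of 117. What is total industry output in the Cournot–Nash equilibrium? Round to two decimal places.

A representative firm's profit is π_i = q_i(374 - 1.5Q) - 117q_i.
First-order condition (treating rivals' output as given): 257 - 3q_i - (3/2)q_j = 0.
By symmetry each firm produces the same amount; substituting q_j = q_i yields q_i = 257/(9/2) = 514/9.
Total output Q = 514/9 + 514/9 = 1028/9.

114.22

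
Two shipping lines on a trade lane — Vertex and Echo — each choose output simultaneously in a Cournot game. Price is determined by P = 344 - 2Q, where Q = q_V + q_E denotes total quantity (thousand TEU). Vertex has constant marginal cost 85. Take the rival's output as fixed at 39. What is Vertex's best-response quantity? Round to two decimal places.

45.25

With the rival's output fixed at 39, Vertex's profit is π_V = (344 - 2·39 - 2q_V)q_V - (85q_V) = (266 - 2q_V)q_V - (85q_V).
∂π_V/∂q_V = 181 - 4q_V = 0, so q_V = 181/4.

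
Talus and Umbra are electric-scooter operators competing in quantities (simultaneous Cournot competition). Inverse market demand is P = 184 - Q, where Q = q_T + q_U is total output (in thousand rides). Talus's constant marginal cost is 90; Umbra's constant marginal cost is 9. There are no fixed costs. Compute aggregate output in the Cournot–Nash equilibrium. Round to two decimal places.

89.67

Talus's profit: π_T = (184 - Q)q_T - (90q_T). Setting ∂π_T/∂q_T = 0: 94 - 2q_T - (q_U) = 0.
Umbra's profit: π_U = (184 - Q)q_U - (9q_U). Setting ∂π_U/∂q_U = 0: 175 - 2q_U - (q_T) = 0.
Best responses: q_T = (94 - q_U)/2, q_U = (175 - q_T)/2.
Solving the pair: q_T = 13/3, q_U = 256/3.
Total output Q = 13/3 + 256/3 = 269/3.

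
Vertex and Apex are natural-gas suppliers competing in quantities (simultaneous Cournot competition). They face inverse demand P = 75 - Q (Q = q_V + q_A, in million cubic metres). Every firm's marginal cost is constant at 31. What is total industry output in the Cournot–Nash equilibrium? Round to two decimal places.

29.33

A representative firm's profit is π_i = q_i(75 - Q) - 31q_i.
First-order condition (treating rivals' output as given): 44 - 2q_i - q_j = 0.
By symmetry each firm produces the same amount; substituting q_j = q_i yields q_i = 44/3.
Total output Q = 44/3 + 44/3 = 88/3.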